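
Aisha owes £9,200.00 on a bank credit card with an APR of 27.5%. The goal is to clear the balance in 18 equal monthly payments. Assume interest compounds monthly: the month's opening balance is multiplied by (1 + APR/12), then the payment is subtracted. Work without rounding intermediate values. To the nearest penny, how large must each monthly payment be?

Monthly rate r = 27.5%/12 = 2.29167% = 0.0229167.
Level-payment amortization: P = B₀·r / (1 − (1+r)^(−n)) = 9200.00·0.0229167 / (1 − 1.02292^(−18)).
Denominator 1 − (1+r)^(−18) = 0.334917662.
P = 210.833 / 0.334917662 ≈ 629.51.

£629.51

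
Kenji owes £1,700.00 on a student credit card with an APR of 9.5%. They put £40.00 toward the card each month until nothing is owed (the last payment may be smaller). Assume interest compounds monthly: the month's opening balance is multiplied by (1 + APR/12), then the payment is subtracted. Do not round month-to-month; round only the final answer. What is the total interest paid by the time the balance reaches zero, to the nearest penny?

£380.60

Monthly rate r = 9.5%/12 = 0.791667% = 0.00791667.
Payoff takes n = ⌈−ln(1 − rB₀/P)/ln(1+r)⌉ = ⌈52.015⌉ = 53 payments; the last is £0.60.
Total paid = 52·£40.00 + £0.60 = £2,080.60.
Total interest = total paid − principal = £2,080.60 − £1,700.00 = £380.60.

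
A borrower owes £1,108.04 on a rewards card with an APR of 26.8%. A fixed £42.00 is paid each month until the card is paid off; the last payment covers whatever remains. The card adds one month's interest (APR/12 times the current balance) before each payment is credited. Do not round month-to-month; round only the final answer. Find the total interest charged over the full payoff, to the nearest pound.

£584

Monthly rate r = 26.8%/12 = 2.23333% = 0.0223333.
Payoff takes n = ⌈−ln(1 − rB₀/P)/ln(1+r)⌉ = ⌈40.278⌉ = 41 payments; the last is £11.76.
Total paid = 40·£42.00 + £11.76 = £1,691.76.
Total interest = total paid − principal = £1,691.76 − £1,108.04 = £583.72.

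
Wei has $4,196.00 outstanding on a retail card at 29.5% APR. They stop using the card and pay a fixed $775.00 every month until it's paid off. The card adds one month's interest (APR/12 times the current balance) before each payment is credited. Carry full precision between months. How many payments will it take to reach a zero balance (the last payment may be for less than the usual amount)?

6 payments

Monthly rate r = 29.5%/12 = 2.45833% = 0.0245833.
Recurrence: B ← B·(1+r) − $775.00.
Month 1: interest $103.15; balance after payment $3,524.15.
Month 2: interest $86.64; balance after payment $2,835.79.
Month 3: interest $69.71; balance after payment $2,130.50.
Month 4: interest $52.37; balance after payment $1,407.87.
Month 5: interest $34.61; balance after payment $667.49.
Month 6: interest $16.41; balance after payment $0.00.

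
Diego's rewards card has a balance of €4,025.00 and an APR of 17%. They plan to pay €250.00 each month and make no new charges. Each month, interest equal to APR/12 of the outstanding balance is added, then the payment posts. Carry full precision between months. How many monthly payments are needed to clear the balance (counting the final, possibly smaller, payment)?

Monthly rate r = 17%/12 = 1.41667% = 0.0141667.
Recurrence: B ← B·(1+r) − €250.00.
Month 1: interest €57.02; balance after payment €3,832.02.
Month 2: interest €54.29; balance after payment €3,636.31.
Closed form: n = −ln(1 − rB₀/P)/ln(1+r) = −ln(0.77192)/ln(1.01417) ≈ 18.403, so the balance reaches zero during payment 19.

19 months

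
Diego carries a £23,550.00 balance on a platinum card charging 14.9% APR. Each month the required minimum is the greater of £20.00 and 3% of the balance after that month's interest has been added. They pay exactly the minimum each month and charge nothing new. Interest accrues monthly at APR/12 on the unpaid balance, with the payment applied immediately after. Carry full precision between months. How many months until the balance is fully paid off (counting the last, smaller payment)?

Monthly rate r = 14.9%/12 = 1.24167% = 0.0124167.
While 3% of the post-interest balance exceeds £20.00, each month B ← (B·(1+r))·(1 − 0.03), i.e. B shrinks by the factor (1+r)·0.97 = 0.98204.
This holds for months 1–198. Entering month 199 the balance is £651.53; 3% of the post-interest balance is now below £20.00, so the flat £20.00 minimum applies from here.
From month 199 a fixed £20.00 at rate r clears £651.53 in 43 more payments. Total: 198 + 43 = 241 months.

241 months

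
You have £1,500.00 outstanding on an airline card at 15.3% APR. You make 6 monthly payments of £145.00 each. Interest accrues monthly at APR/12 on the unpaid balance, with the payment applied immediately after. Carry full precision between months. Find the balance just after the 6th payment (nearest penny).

£720.26

Monthly rate r = 15.3%/12 = 1.275% = 0.01275.
Each month: B ← B·(1+r) − £145.00.
Month 1: interest £19.12; balance after payment £1,374.12.
Month 2: interest £17.52; balance after payment £1,246.65.
Month 3: interest £15.89; balance after payment £1,117.54.
Month 4: interest £14.25; balance after payment £986.79.
Month 5: interest £12.58; balance after payment £854.37.
Month 6: interest £10.89; balance after payment £720.26.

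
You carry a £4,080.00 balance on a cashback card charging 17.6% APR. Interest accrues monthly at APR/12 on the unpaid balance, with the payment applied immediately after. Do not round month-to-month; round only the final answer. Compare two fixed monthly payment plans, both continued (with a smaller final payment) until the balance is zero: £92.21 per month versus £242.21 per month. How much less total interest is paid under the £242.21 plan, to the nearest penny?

£1,908.77

Monthly rate r = 17.6%/12 = 1.46667% = 0.0146667.
At £92.21/mo: n = ⌈−ln(1 − rB₀/P)/ln(1+r)⌉ = 72 payments (last £82.81); total interest = total paid − £4,080.00 = £2,549.72.
At £242.21/mo: 20 payments (last £118.96); total interest £640.95.
Interest saved = £2,549.72 − £640.95 = £1,908.77.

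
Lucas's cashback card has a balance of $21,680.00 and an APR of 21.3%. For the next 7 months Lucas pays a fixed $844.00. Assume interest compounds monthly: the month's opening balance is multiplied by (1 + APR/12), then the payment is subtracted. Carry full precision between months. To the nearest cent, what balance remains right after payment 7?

Monthly rate r = 21.3%/12 = 1.775% = 0.01775.
Each month: B ← B·(1+r) − $844.00.
Month 1: interest $384.82; balance after payment $21,220.82.
Month 2: interest $376.67; balance after payment $20,753.49.
Month 3: interest $368.37; balance after payment $20,277.86.
Month 4: interest $359.93; balance after payment $19,793.80.
Month 5: interest $351.34; balance after payment $19,301.14.
Month 6: interest $342.60; balance after payment $18,799.73.
Month 7: interest $333.70; balance after payment $18,289.43.

$18,289.43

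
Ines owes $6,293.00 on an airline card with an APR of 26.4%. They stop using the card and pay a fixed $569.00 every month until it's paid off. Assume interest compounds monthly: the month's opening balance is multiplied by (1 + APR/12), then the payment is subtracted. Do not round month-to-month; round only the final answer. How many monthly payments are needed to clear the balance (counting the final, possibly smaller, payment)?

Monthly rate r = 26.4%/12 = 2.2% = 0.022.
Recurrence: B ← B·(1+r) − $569.00.
Month 1: interest $138.45; balance after payment $5,862.45.
Month 2: interest $128.97; balance after payment $5,422.42.
Closed form: n = −ln(1 − rB₀/P)/ln(1+r) = −ln(0.75669)/ln(1.022) ≈ 12.812, so the balance reaches zero during payment 13.

13 months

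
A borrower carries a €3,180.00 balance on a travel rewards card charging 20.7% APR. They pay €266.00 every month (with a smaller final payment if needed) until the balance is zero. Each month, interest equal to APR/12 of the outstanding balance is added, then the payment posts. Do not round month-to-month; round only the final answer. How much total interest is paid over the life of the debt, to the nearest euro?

Monthly rate r = 20.7%/12 = 1.725% = 0.01725.
Payoff takes n = ⌈−ln(1 − rB₀/P)/ln(1+r)⌉ = ⌈13.504⌉ = 14 payments; the last is €134.53.
Total paid = 13·€266.00 + €134.53 = €3,592.53.
Total interest = total paid − principal = €3,592.53 − €3,180.00 = €412.53.

€413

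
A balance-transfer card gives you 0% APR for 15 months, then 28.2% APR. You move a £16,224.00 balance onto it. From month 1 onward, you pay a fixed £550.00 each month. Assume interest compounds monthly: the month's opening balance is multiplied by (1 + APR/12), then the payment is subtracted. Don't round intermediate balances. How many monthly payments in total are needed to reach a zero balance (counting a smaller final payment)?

Promo months 1–15 at r₀ = 0%/12 = 0; months 16+ at r₁ = 28.2%/12 = 0.0235.
After month 15 (no interest yet): B = £16,224.00 − 15·£550.00 = £7,974.00.
Then at r₁ with £550.00/mo: n₂ = −ln(1 − r₁·B/P)/ln(1+r₁) ≈ 17.93 → 18 more payments.

33 months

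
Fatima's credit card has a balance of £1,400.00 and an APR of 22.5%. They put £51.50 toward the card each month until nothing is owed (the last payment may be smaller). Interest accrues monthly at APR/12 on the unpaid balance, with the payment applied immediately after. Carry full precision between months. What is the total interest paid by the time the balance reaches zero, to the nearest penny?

£576.11

Monthly rate r = 22.5%/12 = 1.875% = 0.01875.
Payoff takes n = ⌈−ln(1 − rB₀/P)/ln(1+r)⌉ = ⌈38.369⌉ = 39 payments; the last is £19.11.
Total paid = 38·£51.50 + £19.11 = £1,976.11.
Total interest = total paid − principal = £1,976.11 − £1,400.00 = £576.11.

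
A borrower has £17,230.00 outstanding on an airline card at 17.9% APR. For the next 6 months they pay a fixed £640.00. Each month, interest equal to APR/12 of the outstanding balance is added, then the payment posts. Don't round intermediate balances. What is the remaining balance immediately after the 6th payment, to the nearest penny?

£14,844.67

Monthly rate r = 17.9%/12 = 1.49167% = 0.0149167.
Each month: B ← B·(1+r) − £640.00.
Month 1: interest £257.01; balance after payment £16,847.01.
Month 2: interest £251.30; balance after payment £16,458.32.
Month 3: interest £245.50; balance after payment £16,063.82.
Month 4: interest £239.62; balance after payment £15,663.44.
Month 5: interest £233.65; balance after payment £15,257.08.
Month 6: interest £227.58; balance after payment £14,844.67.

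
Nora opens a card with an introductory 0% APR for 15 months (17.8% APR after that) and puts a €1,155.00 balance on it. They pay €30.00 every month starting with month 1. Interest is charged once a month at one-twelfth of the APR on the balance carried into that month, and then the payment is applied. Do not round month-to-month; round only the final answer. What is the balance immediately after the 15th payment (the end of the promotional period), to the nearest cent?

€705.00

Promo months 1–15 at r₀ = 0%/12 = 0; months 16+ at r₁ = 17.8%/12 = 0.0148333.
After month 15 (no interest yet): B = €1,155.00 − 15·€30.00 = €705.00.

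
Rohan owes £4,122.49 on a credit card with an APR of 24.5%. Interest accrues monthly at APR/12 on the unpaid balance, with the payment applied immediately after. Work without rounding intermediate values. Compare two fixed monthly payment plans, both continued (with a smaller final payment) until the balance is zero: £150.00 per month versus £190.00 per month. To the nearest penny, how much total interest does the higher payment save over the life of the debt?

£611.09

Monthly rate r = 24.5%/12 = 2.04167% = 0.0204167.
At £150.00/mo: n = ⌈−ln(1 − rB₀/P)/ln(1+r)⌉ = 41 payments (last £112.21); total interest = total paid − £4,122.49 = £1,989.72.
At £190.00/mo: 29 payments (last £181.12); total interest £1,378.63.
Interest saved = £1,989.72 − £1,378.63 = £611.09.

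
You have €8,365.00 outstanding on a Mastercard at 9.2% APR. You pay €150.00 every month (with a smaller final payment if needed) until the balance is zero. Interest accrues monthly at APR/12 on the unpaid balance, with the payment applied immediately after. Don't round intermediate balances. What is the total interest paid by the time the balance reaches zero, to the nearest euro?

Monthly rate r = 9.2%/12 = 0.766667% = 0.00766667.
Payoff takes n = ⌈−ln(1 − rB₀/P)/ln(1+r)⌉ = ⌈73.038⌉ = 74 payments; the last is €5.68.
Total paid = 73·€150.00 + €5.68 = €10,955.68.
Total interest = total paid − principal = €10,955.68 − €8,365.00 = €2,590.68.

€2,591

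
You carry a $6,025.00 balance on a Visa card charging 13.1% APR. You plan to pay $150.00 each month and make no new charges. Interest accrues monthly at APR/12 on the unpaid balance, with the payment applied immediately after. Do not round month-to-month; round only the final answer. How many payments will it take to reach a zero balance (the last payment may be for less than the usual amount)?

54 payments

Monthly rate r = 13.1%/12 = 1.09167% = 0.0109167.
Recurrence: B ← B·(1+r) − $150.00.
Month 1: interest $65.77; balance after payment $5,940.77.
Month 2: interest $64.85; balance after payment $5,855.63.
Closed form: n = −ln(1 − rB₀/P)/ln(1+r) = −ln(0.56151)/ln(1.01092) ≈ 53.154, so the balance reaches zero during payment 54.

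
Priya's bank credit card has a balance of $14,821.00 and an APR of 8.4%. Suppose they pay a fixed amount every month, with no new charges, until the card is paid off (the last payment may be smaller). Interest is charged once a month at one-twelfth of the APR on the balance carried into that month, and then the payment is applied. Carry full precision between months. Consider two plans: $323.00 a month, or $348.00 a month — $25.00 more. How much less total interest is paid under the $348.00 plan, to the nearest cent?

$279.21

Monthly rate r = 8.4%/12 = 0.7% = 0.007.
At $323.00/mo: n = ⌈−ln(1 − rB₀/P)/ln(1+r)⌉ = 56 payments (last $174.72); total interest = total paid − $14,821.00 = $3,118.72.
At $348.00/mo: 51 payments (last $260.51); total interest $2,839.51.
Interest saved = $3,118.72 − $2,839.51 = $279.21.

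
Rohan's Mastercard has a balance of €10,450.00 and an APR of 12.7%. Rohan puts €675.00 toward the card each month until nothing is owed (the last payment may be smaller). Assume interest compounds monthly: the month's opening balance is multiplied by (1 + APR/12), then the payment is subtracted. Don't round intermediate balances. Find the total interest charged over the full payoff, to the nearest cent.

Monthly rate r = 12.7%/12 = 1.05833% = 0.0105833.
Payoff takes n = ⌈−ln(1 − rB₀/P)/ln(1+r)⌉ = ⌈16.997⌉ = 17 payments; the last is €673.14.
Total paid = 16·€675.00 + €673.14 = €11,473.14.
Total interest = total paid − principal = €11,473.14 − €10,450.00 = €1,023.14.

€1,023.14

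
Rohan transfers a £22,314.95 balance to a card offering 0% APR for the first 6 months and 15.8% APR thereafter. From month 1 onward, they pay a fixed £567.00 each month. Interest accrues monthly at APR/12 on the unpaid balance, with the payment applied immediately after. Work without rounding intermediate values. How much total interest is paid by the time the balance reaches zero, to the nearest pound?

Promo months 1–6 at r₀ = 0%/12 = 0; months 7+ at r₁ = 15.8%/12 = 0.0131667.
After month 6 (no interest yet): B = £22,314.95 − 6·£567.00 = £18,912.95.
Then at r₁ with £567.00/mo: n₂ = −ln(1 − r₁·B/P)/ln(1+r₁) ≈ 44.22 → 45 more payments.
Total paid = 50·£567.00 + £122.86 = £28,472.86; interest = £28,472.86 − £22,314.95 = £6,157.91.

£6,158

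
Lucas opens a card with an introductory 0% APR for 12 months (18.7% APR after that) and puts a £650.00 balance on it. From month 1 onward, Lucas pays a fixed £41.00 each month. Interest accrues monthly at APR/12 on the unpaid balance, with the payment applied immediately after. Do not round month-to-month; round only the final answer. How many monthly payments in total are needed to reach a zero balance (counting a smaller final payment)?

17 months

Promo months 1–12 at r₀ = 0%/12 = 0; months 13+ at r₁ = 18.7%/12 = 0.0155833.
After month 12 (no interest yet): B = £650.00 − 12·£41.00 = £158.00.
Then at r₁ with £41.00/mo: n₂ = −ln(1 − r₁·B/P)/ln(1+r₁) ≈ 4.01 → 5 more payments.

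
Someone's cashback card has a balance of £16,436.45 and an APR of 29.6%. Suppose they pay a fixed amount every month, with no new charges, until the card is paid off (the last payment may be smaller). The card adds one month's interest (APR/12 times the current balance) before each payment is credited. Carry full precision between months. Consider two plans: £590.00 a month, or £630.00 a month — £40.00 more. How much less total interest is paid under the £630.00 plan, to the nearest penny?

£1,467.81

Monthly rate r = 29.6%/12 = 2.46667% = 0.0246667.
At £590.00/mo: n = ⌈−ln(1 − rB₀/P)/ln(1+r)⌉ = 48 payments (last £409.30); total interest = total paid − £16,436.45 = £11,702.85.
At £630.00/mo: 43 payments (last £211.49); total interest £10,235.04.
Interest saved = £11,702.85 − £10,235.04 = £1,467.81.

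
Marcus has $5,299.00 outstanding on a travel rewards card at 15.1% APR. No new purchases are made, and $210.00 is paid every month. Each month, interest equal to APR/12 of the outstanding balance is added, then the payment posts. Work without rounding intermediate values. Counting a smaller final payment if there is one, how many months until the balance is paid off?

Monthly rate r = 15.1%/12 = 1.25833% = 0.0125833.
Recurrence: B ← B·(1+r) − $210.00.
Month 1: interest $66.68; balance after payment $5,155.68.
Month 2: interest $64.88; balance after payment $5,010.55.
Closed form: n = −ln(1 − rB₀/P)/ln(1+r) = −ln(0.68248)/ln(1.01258) ≈ 30.550, so the balance reaches zero during payment 31.

31 months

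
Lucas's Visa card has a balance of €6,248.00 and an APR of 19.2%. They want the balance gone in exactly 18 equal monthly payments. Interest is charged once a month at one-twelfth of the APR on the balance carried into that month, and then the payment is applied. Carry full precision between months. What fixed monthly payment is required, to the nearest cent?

Monthly rate r = 19.2%/12 = 1.6% = 0.016.
Level-payment amortization: P = B₀·r / (1 − (1+r)^(−n)) = 6248.00·0.016 / (1 − 1.016^(−18)).
Denominator 1 − (1+r)^(−18) = 0.248527215.
P = 99.968 / 0.248527215 ≈ 402.24.

€402.24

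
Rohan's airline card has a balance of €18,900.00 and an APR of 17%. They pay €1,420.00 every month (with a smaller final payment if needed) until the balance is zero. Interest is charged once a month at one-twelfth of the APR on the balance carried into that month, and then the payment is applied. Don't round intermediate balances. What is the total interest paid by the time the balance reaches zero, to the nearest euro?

€2,192

Monthly rate r = 17%/12 = 1.41667% = 0.0141667.
Payoff takes n = ⌈−ln(1 − rB₀/P)/ln(1+r)⌉ = ⌈14.853⌉ = 15 payments; the last is €1,212.44.
Total paid = 14·€1,420.00 + €1,212.44 = €21,092.44.
Total interest = total paid − principal = €21,092.44 − €18,900.00 = €2,192.44.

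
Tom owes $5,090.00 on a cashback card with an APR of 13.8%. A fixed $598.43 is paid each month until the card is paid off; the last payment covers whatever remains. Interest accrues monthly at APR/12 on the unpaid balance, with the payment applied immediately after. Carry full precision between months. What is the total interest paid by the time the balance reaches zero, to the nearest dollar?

Monthly rate r = 13.8%/12 = 1.15% = 0.0115.
Payoff takes n = ⌈−ln(1 − rB₀/P)/ln(1+r)⌉ = ⌈9.002⌉ = 10 payments; the last is $1.34.
Total paid = 9·$598.43 + $1.34 = $5,387.21.
Total interest = total paid − principal = $5,387.21 − $5,090.00 = $297.21.

$297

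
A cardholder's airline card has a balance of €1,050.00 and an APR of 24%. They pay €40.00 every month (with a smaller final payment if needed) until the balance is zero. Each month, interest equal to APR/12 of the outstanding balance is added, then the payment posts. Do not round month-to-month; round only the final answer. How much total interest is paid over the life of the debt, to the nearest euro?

Monthly rate r = 24%/12 = 2% = 0.02.
Payoff takes n = ⌈−ln(1 − rB₀/P)/ln(1+r)⌉ = ⌈37.593⌉ = 38 payments; the last is €23.82.
Total paid = 37·€40.00 + €23.82 = €1,503.82.
Total interest = total paid − principal = €1,503.82 − €1,050.00 = €453.82.

€454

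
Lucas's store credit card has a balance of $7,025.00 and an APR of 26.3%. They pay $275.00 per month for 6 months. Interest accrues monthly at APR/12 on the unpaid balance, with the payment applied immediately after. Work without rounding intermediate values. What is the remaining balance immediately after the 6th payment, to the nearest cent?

Monthly rate r = 26.3%/12 = 2.19167% = 0.0219167.
Each month: B ← B·(1+r) − $275.00.
Month 1: interest $153.96; balance after payment $6,903.96.
Month 2: interest $151.31; balance after payment $6,780.28.
Month 3: interest $148.60; balance after payment $6,653.88.
Month 4: interest $145.83; balance after payment $6,524.71.
Month 5: interest $143.00; balance after payment $6,392.71.
Month 6: interest $140.11; balance after payment $6,257.82.

$6,257.82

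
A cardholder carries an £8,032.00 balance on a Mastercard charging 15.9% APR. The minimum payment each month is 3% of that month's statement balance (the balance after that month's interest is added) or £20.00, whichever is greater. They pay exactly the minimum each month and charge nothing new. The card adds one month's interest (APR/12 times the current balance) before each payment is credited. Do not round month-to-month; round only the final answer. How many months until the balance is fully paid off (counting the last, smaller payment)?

189 months

Monthly rate r = 15.9%/12 = 1.325% = 0.01325.
While 3% of the post-interest balance exceeds £20.00, each month B ← (B·(1+r))·(1 − 0.03), i.e. B shrinks by the factor (1+r)·0.97 = 0.98285.
This holds for months 1–145. Entering month 146 the balance is £654.08; 3% of the post-interest balance is now below £20.00, so the flat £20.00 minimum applies from here.
From month 146 a fixed £20.00 at rate r clears £654.08 in 44 more payments. Total: 145 + 44 = 189 months.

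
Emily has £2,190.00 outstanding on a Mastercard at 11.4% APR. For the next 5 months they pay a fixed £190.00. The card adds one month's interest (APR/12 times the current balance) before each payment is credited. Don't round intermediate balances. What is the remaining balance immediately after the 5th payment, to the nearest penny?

Monthly rate r = 11.4%/12 = 0.95% = 0.0095.
Each month: B ← B·(1+r) − £190.00.
Month 1: interest £20.80; balance after payment £2,020.80.
Month 2: interest £19.20; balance after payment £1,850.00.
Month 3: interest £17.58; balance after payment £1,677.58.
Month 4: interest £15.94; balance after payment £1,503.51.
Month 5: interest £14.28; balance after payment £1,327.80.

£1,327.80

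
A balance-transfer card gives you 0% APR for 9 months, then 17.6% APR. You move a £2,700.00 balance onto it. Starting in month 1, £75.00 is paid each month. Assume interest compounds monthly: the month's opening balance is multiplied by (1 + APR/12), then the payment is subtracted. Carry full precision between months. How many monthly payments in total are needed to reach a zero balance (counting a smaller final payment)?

44 months

Promo months 1–9 at r₀ = 0%/12 = 0; months 10+ at r₁ = 17.6%/12 = 0.0146667.
After month 9 (no interest yet): B = £2,700.00 − 9·£75.00 = £2,025.00.
Then at r₁ with £75.00/mo: n₂ = −ln(1 − r₁·B/P)/ln(1+r₁) ≈ 34.63 → 35 more payments.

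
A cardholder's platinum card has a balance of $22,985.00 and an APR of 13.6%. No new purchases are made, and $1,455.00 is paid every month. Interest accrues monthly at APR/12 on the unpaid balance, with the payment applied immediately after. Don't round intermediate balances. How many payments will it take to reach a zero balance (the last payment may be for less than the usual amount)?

18 payments

Monthly rate r = 13.6%/12 = 1.13333% = 0.0113333.
Recurrence: B ← B·(1+r) − $1,455.00.
Month 1: interest $260.50; balance after payment $21,790.50.
Month 2: interest $246.96; balance after payment $20,582.46.
Closed form: n = −ln(1 − rB₀/P)/ln(1+r) = −ln(0.82096)/ln(1.01133) ≈ 17.505, so the balance reaches zero during payment 18.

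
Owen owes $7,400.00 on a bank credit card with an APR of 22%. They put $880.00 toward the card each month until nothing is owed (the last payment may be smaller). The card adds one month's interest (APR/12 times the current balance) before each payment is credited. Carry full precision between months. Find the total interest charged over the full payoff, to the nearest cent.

Monthly rate r = 22%/12 = 1.83333% = 0.0183333.
Payoff takes n = ⌈−ln(1 − rB₀/P)/ln(1+r)⌉ = ⌈9.216⌉ = 10 payments; the last is $191.59.
Total paid = 9·$880.00 + $191.59 = $8,111.59.
Total interest = total paid − principal = $8,111.59 − $7,400.00 = $711.59.

$711.59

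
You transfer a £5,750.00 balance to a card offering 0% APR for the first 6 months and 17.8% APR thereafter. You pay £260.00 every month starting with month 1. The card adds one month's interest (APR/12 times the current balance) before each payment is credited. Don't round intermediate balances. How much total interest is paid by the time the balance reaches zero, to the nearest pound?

£634

Promo months 1–6 at r₀ = 0%/12 = 0; months 7+ at r₁ = 17.8%/12 = 0.0148333.
After month 6 (no interest yet): B = £5,750.00 − 6·£260.00 = £4,190.00.
Then at r₁ with £260.00/mo: n₂ = −ln(1 − r₁·B/P)/ln(1+r₁) ≈ 18.55 → 19 more payments.
Total paid = 24·£260.00 + £144.24 = £6,384.24; interest = £6,384.24 − £5,750.00 = £634.24.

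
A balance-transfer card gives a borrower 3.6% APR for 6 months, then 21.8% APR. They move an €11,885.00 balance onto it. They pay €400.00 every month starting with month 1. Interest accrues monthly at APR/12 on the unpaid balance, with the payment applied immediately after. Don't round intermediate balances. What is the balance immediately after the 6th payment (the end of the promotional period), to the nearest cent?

Promo months 1–6 at r₀ = 3.6%/12 = 0.003; months 7+ at r₁ = 21.8%/12 = 0.0181667.
After month 6: iterate B ← B·(1+r₀) − €400.00 for 6 months → €9,682.47.

€9,682.47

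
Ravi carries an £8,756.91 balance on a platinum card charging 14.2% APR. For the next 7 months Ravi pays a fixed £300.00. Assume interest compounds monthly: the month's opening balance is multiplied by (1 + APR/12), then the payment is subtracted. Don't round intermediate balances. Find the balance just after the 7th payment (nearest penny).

£7,332.50

Monthly rate r = 14.2%/12 = 1.18333% = 0.0118333.
Each month: B ← B·(1+r) − £300.00.
Month 1: interest £103.62; balance after payment £8,560.53.
Month 2: interest £101.30; balance after payment £8,361.83.
Month 3: interest £98.95; balance after payment £8,160.78.
Month 4: interest £96.57; balance after payment £7,957.35.
Month 5: interest £94.16; balance after payment £7,751.51.
Month 6: interest £91.73; balance after payment £7,543.24.
Month 7: interest £89.26; balance after payment £7,332.50.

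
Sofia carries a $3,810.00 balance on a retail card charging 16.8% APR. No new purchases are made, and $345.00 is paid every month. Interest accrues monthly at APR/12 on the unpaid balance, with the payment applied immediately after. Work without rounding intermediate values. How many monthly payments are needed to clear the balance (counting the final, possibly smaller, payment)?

13 months

Monthly rate r = 16.8%/12 = 1.4% = 0.014.
Recurrence: B ← B·(1+r) − $345.00.
Month 1: interest $53.34; balance after payment $3,518.34.
Month 2: interest $49.26; balance after payment $3,222.60.
Closed form: n = −ln(1 − rB₀/P)/ln(1+r) = −ln(0.84539)/ln(1.014) ≈ 12.081, so the balance reaches zero during payment 13.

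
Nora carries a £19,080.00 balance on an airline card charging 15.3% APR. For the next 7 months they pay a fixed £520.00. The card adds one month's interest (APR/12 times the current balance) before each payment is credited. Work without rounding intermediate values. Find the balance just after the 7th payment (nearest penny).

Monthly rate r = 15.3%/12 = 1.275% = 0.01275.
Each month: B ← B·(1+r) − £520.00.
Month 1: interest £243.27; balance after payment £18,803.27.
Month 2: interest £239.74; balance after payment £18,523.01.
Month 3: interest £236.17; balance after payment £18,239.18.
Month 4: interest £232.55; balance after payment £17,951.73.
Month 5: interest £228.88; balance after payment £17,660.61.
Month 6: interest £225.17; balance after payment £17,365.79.
Month 7: interest £221.41; balance after payment £17,067.20.

£17,067.20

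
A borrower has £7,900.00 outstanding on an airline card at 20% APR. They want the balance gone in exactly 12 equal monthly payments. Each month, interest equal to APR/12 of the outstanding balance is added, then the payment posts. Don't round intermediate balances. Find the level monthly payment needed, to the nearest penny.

Monthly rate r = 20%/12 = 1.66667% = 0.0166667.
Level-payment amortization: P = B₀·r / (1 − (1+r)^(−n)) = 7900.00·0.0166667 / (1 − 1.01667^(−12)).
Denominator 1 − (1+r)^(−12) = 0.179918557.
P = 131.667 / 0.179918557 ≈ 731.81.

£731.81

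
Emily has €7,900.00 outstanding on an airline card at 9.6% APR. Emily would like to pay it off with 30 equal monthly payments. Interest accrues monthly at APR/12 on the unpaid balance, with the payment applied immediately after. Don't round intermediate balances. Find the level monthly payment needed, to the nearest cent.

Monthly rate r = 9.6%/12 = 0.8% = 0.008.
Level-payment amortization: P = B₀·r / (1 − (1+r)^(−n)) = 7900.00·0.008 / (1 − 1.008^(−30)).
Denominator 1 − (1+r)^(−30) = 0.212620621.
P = 63.2 / 0.212620621 ≈ 297.24.

€297.24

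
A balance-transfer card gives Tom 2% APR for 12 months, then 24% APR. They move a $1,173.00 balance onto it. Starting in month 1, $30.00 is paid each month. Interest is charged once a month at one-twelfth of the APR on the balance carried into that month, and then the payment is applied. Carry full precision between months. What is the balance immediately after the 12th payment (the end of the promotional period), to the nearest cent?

Promo months 1–12 at r₀ = 2%/12 = 0.00166667; months 13+ at r₁ = 24%/12 = 0.02.
After month 12: iterate B ← B·(1+r₀) − $30.00 for 12 months → $833.36.

$833.36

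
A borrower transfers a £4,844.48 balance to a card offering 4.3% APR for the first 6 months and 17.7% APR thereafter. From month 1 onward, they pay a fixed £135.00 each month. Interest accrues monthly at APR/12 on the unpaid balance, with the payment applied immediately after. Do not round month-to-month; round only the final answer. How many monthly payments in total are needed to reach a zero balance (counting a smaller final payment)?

48 payments

Promo months 1–6 at r₀ = 4.3%/12 = 0.00358333; months 7+ at r₁ = 17.7%/12 = 0.01475.
After month 6: iterate B ← B·(1+r₀) − £135.00 for 6 months → £4,132.28.
Then at r₁ with £135.00/mo: n₂ = −ln(1 − r₁·B/P)/ln(1+r₁) ≈ 41.01 → 42 more payments.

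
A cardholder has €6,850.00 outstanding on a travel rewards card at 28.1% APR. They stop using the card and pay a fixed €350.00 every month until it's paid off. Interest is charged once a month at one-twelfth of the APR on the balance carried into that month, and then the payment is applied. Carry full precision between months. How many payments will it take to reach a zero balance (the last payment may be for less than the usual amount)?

Monthly rate r = 28.1%/12 = 2.34167% = 0.0234167.
Recurrence: B ← B·(1+r) − €350.00.
Month 1: interest €160.40; balance after payment €6,660.40.
Month 2: interest €155.96; balance after payment €6,466.37.
Closed form: n = −ln(1 − rB₀/P)/ln(1+r) = −ln(0.5417)/ln(1.02342) ≈ 26.485, so the balance reaches zero during payment 27.

27 months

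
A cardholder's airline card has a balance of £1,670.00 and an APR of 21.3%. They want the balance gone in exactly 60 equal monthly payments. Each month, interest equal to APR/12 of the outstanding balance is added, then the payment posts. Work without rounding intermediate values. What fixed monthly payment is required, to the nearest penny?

Monthly rate r = 21.3%/12 = 1.775% = 0.01775.
Level-payment amortization: P = B₀·r / (1 − (1+r)^(−n)) = 1670.00·0.01775 / (1 − 1.01775^(−60)).
Denominator 1 − (1+r)^(−60) = 0.652036783.
P = 29.6425 / 0.652036783 ≈ 45.46.

£45.46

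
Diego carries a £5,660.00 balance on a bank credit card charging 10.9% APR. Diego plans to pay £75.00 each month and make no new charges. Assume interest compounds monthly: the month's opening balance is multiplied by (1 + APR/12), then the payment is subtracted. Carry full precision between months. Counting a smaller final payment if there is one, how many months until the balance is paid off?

128 payments

Monthly rate r = 10.9%/12 = 0.908333% = 0.00908333.
Recurrence: B ← B·(1+r) − £75.00.
Month 1: interest £51.41; balance after payment £5,636.41.
Month 2: interest £51.20; balance after payment £5,612.61.
Closed form: n = −ln(1 − rB₀/P)/ln(1+r) = −ln(0.31451)/ln(1.00908) ≈ 127.925, so the balance reaches zero during payment 128.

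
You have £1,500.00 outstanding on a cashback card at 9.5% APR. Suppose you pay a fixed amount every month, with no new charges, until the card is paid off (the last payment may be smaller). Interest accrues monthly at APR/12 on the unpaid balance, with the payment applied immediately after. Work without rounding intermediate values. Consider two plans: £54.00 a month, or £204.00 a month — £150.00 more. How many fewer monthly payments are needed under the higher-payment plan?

Monthly rate r = 9.5%/12 = 0.791667% = 0.00791667.
At £54.00/mo: n = ⌈−ln(1 − rB₀/P)/ln(1+r)⌉ = 32 payments (last £26.71); total interest = total paid − £1,500.00 = £200.71.
At £204.00/mo: 8 payments (last £123.73); total interest £51.73.
Payments saved = 32 − 8 = 24.

24 fewer payments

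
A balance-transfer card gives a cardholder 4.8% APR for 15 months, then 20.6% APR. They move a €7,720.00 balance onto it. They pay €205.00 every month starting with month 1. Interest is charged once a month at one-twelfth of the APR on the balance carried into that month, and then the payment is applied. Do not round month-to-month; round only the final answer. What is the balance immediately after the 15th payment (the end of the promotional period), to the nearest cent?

Promo months 1–15 at r₀ = 4.8%/12 = 0.004; months 16+ at r₁ = 20.6%/12 = 0.0171667.
After month 15: iterate B ← B·(1+r₀) − €205.00 for 15 months → €5,033.79.

€5,033.79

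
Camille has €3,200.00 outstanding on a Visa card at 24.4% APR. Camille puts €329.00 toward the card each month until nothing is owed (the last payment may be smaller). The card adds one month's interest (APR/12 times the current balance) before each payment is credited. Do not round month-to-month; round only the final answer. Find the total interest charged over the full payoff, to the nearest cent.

€401.81

Monthly rate r = 24.4%/12 = 2.03333% = 0.0203333.
Payoff takes n = ⌈−ln(1 − rB₀/P)/ln(1+r)⌉ = ⌈10.947⌉ = 11 payments; the last is €311.81.
Total paid = 10·€329.00 + €311.81 = €3,601.81.
Total interest = total paid − principal = €3,601.81 − €3,200.00 = €401.81.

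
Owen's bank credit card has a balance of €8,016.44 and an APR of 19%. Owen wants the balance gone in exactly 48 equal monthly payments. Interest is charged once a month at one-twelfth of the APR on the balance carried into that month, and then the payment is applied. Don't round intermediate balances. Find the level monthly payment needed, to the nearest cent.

Monthly rate r = 19%/12 = 1.58333% = 0.0158333.
Level-payment amortization: P = B₀·r / (1 − (1+r)^(−n)) = 8016.44·0.0158333 / (1 − 1.01583^(−48)).
Denominator 1 − (1+r)^(−48) = 0.529540827.
P = 126.927 / 0.529540827 ≈ 239.69.

€239.69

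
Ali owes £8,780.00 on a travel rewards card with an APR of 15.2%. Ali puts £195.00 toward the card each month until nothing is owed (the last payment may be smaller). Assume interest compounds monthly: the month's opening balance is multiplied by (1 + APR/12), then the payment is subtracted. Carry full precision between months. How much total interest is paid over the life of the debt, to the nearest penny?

Monthly rate r = 15.2%/12 = 1.26667% = 0.0126667.
Payoff takes n = ⌈−ln(1 − rB₀/P)/ln(1+r)⌉ = ⌈67.110⌉ = 68 payments; the last is £21.64.
Total paid = 67·£195.00 + £21.64 = £13,086.64.
Total interest = total paid − principal = £13,086.64 − £8,780.00 = £4,306.64.

£4,306.64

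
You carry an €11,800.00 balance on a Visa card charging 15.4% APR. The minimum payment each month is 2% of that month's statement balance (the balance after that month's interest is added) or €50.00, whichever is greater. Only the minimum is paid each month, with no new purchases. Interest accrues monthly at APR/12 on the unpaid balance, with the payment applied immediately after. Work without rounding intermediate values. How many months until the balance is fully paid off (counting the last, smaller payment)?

289 months

Monthly rate r = 15.4%/12 = 1.28333% = 0.0128333.
While 2% of the post-interest balance exceeds €50.00, each month B ← (B·(1+r))·(1 − 0.02), i.e. B shrinks by the factor (1+r)·0.98 = 0.99258.
This holds for months 1–210. Entering month 211 the balance is €2,467.94; 2% of the post-interest balance is now below €50.00, so the flat €50.00 minimum applies from here.
From month 211 a fixed €50.00 at rate r clears €2,467.94 in 79 more payments. Total: 210 + 79 = 289 months.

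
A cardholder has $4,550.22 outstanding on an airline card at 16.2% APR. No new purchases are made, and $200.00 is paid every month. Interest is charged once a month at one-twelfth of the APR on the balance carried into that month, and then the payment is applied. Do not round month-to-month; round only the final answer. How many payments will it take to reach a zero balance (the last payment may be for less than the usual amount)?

Monthly rate r = 16.2%/12 = 1.35% = 0.0135.
Recurrence: B ← B·(1+r) − $200.00.
Month 1: interest $61.43; balance after payment $4,411.65.
Month 2: interest $59.56; balance after payment $4,271.21.
Closed form: n = −ln(1 − rB₀/P)/ln(1+r) = −ln(0.69286)/ln(1.0135) ≈ 27.363, so the balance reaches zero during payment 28.

28 months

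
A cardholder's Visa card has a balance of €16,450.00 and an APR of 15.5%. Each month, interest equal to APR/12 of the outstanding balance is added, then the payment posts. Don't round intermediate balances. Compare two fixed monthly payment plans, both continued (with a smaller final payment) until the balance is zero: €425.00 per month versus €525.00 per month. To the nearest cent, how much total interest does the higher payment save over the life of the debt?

Monthly rate r = 15.5%/12 = 1.29167% = 0.0129167.
At €425.00/mo: n = ⌈−ln(1 − rB₀/P)/ln(1+r)⌉ = 55 payments (last €0.51); total interest = total paid − €16,450.00 = €6,500.51.
At €525.00/mo: 41 payments (last €220.44); total interest €4,770.44.
Interest saved = €6,500.51 − €4,770.44 = €1,730.07.

€1,730.07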